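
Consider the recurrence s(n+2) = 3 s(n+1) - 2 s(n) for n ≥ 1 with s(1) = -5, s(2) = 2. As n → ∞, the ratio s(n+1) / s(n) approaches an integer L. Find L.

2

The characteristic equation is r^2 - 3r + 2 = 0, which factors as (r - 2)(r - 1) = 0.
So the roots are 2 and 1. Since |2| > |1| and the coefficient of 2^n is non-zero, the ratio tends to 2.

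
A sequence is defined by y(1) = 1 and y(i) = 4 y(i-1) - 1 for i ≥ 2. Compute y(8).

y(2) = 4*1 - 1 = 3
y(3) = 4*3 - 1 = 11
y(4) = 4*11 - 1 = 43
y(5) = 4*43 - 1 = 171
y(6) = 4*171 - 1 = 683
y(7) = 4*683 - 1 = 2731
y(8) = 4*2731 - 1 = 10923

10923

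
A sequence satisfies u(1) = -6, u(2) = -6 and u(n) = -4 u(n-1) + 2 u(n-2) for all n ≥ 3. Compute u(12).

-9124800

u(3) = -4·(-6) + 2·(-6) = 12
u(4) = -4·12 + 2·(-6) = -60
u(5) = -4·(-60) + 2·12 = 264
u(6) = -4·264 + 2·(-60) = -1176
u(7) = -4·(-1176) + 2·264 = 5232
u(8) = -4·5232 + 2·(-1176) = -23280
u(9) = -4·(-23280) + 2·5232 = 103584
u(10) = -4·103584 + 2·(-23280) = -460896
u(11) = -4·(-460896) + 2·103584 = 2050752
u(12) = -4·2050752 + 2·(-460896) = -9124800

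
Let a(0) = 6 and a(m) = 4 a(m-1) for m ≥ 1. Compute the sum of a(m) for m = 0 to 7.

131070

a(1) = 4·6 = 24
a(2) = 4·24 = 96
a(3) = 4·96 = 384
a(4) = 4·384 = 1536
a(5) = 4·1536 = 6144
a(6) = 4·6144 = 24576
a(7) = 4·24576 = 98304
Sum = 6 + 24 + 96 + 384 + 1536 + 6144 + 24576 + 98304 = 131070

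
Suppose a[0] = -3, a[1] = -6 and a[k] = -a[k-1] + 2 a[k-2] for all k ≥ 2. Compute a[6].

a[2] = -(-6) + 2·(-3) = 0
a[3] = -0 + 2·(-6) = -12
a[4] = -(-12) + 2·0 = 12
a[5] = -12 + 2·(-12) = -36
a[6] = -(-36) + 2·12 = 60

60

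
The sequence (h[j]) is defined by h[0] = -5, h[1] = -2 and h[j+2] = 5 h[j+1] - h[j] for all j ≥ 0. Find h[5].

h[2] = 5(-2) - (-5) = -5
h[3] = 5(-5) - (-2) = -23
h[4] = 5(-23) - (-5) = -110
h[5] = 5(-110) - (-23) = -527

-527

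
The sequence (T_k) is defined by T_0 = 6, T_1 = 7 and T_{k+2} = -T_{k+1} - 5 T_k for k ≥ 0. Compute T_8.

T_2 = -7 - 5(6) = -37
T_3 = -(-37) - 5(7) = 2
T_4 = -2 - 5(-37) = 183
T_5 = -183 - 5(2) = -193
T_6 = -(-193) - 5(183) = -722
T_7 = -(-722) - 5(-193) = 1687
T_8 = -1687 - 5(-722) = 1923

1923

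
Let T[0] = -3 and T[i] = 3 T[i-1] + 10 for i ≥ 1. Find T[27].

The fixed point is 10/(1 - 3) = -5, so T[i] + 5 = 3(T[i-1] + 5).
Hence T[i] = 2·3^i - 5.
T[27] = 2·3^{27} - 5 = 2·7625597484987 - 5 = 15251194969969.

15251194969969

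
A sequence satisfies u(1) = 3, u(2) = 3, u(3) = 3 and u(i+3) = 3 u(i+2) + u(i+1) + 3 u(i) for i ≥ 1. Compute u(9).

u(4) = 3*3 + 3 + 3*3 = 21
u(5) = 3*21 + 3 + 3*3 = 75
u(6) = 3*75 + 21 + 3*3 = 255
u(7) = 3*255 + 75 + 3*21 = 903
u(8) = 3*903 + 255 + 3*75 = 3189
u(9) = 3*3189 + 903 + 3*255 = 11235

11235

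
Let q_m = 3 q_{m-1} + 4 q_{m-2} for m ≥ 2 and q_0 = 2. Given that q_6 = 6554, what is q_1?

Let q_1 = y.
q_2 = 8 + 3y
q_3 = 24 + 13y
q_4 = 104 + 51y
q_5 = 408 + 205y
q_6 = 1640 + 819y
So 1640 + 819y = 6554, giving y = 6.

6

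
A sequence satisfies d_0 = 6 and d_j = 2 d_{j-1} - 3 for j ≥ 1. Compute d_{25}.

100663299

The fixed point is -3/(1 - 2) = 3, so d_j - 3 = 2(d_{j-1} - 3).
Hence d_j = 3·2^j + 3.
d_{25} = 3·2^{25} + 3 = 3·33554432 + 3 = 100663299.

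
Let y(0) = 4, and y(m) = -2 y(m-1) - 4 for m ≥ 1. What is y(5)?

-172

y(1) = -2·4 - 4 = -12
y(2) = -2·(-12) - 4 = 20
y(3) = -2·20 - 4 = -44
y(4) = -2·(-44) - 4 = 84
y(5) = -2·84 - 4 = -172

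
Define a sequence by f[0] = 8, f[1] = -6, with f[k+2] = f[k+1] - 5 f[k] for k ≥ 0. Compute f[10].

f[2] = (-6) - 5·8 = -46
f[3] = (-46) - 5·(-6) = -16
f[4] = (-16) - 5·(-46) = 214
f[5] = 214 - 5·(-16) = 294
f[6] = 294 - 5·214 = -776
f[7] = (-776) - 5·294 = -2246
f[8] = (-2246) - 5·(-776) = 1634
f[9] = 1634 - 5·(-2246) = 12864
f[10] = 12864 - 5·1634 = 4694

4694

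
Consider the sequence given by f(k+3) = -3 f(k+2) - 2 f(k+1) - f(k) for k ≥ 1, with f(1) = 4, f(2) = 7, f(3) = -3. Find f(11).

3727

f(4) = -3(-3) - 2(7) - 4 = -9
f(5) = -3(-9) - 2(-3) - 7 = 26
f(6) = -3(26) - 2(-9) - (-3) = -57
f(7) = -3(-57) - 2(26) - (-9) = 128
f(8) = -3(128) - 2(-57) - 26 = -296
f(9) = -3(-296) - 2(128) - (-57) = 689
f(10) = -3(689) - 2(-296) - 128 = -1603
f(11) = -3(-1603) - 2(689) - (-296) = 3727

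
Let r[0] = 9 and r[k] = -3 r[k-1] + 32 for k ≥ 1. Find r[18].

The fixed point is 32/(1 + 3) = 8, so r[k] - 8 = -3(r[k-1] - 8).
Hence r[k] = 1·(-3)^k + 8.
r[18] = 1·(-3)^{18} + 8 = 1·387420489 + 8 = 387420497.

387420497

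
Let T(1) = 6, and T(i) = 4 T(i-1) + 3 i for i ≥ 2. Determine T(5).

T(2) = 4·6 + 6 = 30
T(3) = 4·30 + 9 = 129
T(4) = 4·129 + 12 = 528
T(5) = 4·528 + 15 = 2127

2127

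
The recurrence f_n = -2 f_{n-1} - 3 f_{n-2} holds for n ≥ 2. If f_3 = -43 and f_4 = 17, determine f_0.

-7

Rearranging, f_{n-2} = (f_n + 2 f_{n-1}) / -3.
f_2 = (17 + 2(-43)) / -3 = -69/-3 = 23
f_1 = (-43 + 2(23)) / -3 = 3/-3 = -1
f_0 = (23 + 2(-1)) / -3 = 21/-3 = -7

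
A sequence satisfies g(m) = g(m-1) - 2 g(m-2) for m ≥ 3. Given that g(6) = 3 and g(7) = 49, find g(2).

9

Rearranging, g(m-2) = (g(m) - g(m-1)) / -2.
g(5) = (49 - 3) / -2 = 46/-2 = -23
g(4) = (3 - (-23)) / -2 = 26/-2 = -13
g(3) = (-23 - (-13)) / -2 = -10/-2 = 5
g(2) = (-13 - 5) / -2 = -18/-2 = 9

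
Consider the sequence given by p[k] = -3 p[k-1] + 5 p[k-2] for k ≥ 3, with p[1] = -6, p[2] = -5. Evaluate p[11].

p[3] = -3*(-5) + 5*(-6) = -15
p[4] = -3*(-15) + 5*(-5) = 20
p[5] = -3*20 + 5*(-15) = -135
p[6] = -3*(-135) + 5*20 = 505
p[7] = -3*505 + 5*(-135) = -2190
p[8] = -3*(-2190) + 5*505 = 9095
p[9] = -3*9095 + 5*(-2190) = -38235
p[10] = -3*(-38235) + 5*9095 = 160180
p[11] = -3*160180 + 5*(-38235) = -671715

-671715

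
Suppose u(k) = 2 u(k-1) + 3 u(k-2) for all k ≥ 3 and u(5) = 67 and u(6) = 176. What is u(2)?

Rearranging, u(k-2) = (u(k) - 2 u(k-1)) / 3.
u(4) = (176 - 2*67) / 3 = 42/3 = 14
u(3) = (67 - 2*14) / 3 = 39/3 = 13
u(2) = (14 - 2*13) / 3 = -12/3 = -4

-4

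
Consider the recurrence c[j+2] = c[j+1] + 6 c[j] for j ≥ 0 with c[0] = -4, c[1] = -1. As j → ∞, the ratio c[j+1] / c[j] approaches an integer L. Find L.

The characteristic equation is r^2 - r - 6 = 0, which factors as (r - 3)(r + 2) = 0.
So the roots are 3 and -2. Since |3| > |-2| and the coefficient of 3^j is non-zero, the ratio tends to 3.

3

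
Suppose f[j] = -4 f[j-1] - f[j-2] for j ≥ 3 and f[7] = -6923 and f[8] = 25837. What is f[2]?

7

Rearranging, f[j-2] = -(f[j] + 4 f[j-1]).
f[6] = -(25837 + 4(-6923)) = 1855
f[5] = -(-6923 + 4(1855)) = -497
f[4] = -(1855 + 4(-497)) = 133
f[3] = -(-497 + 4(133)) = -35
f[2] = -(133 + 4(-35)) = 7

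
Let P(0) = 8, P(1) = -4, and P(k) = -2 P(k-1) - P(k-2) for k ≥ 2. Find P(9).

P(2) = -2·(-4) - 8 = 0
P(3) = -2·0 - (-4) = 4
P(4) = -2·4 - 0 = -8
P(5) = -2·(-8) - 4 = 12
P(6) = -2·12 - (-8) = -16
P(7) = -2·(-16) - 12 = 20
P(8) = -2·20 - (-16) = -24
P(9) = -2·(-24) - 20 = 28

28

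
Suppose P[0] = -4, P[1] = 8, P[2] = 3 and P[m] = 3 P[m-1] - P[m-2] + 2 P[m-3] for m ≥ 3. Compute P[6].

P[3] = 3*3 - 8 + 2*(-4) = -7
P[4] = 3*(-7) - 3 + 2*8 = -8
P[5] = 3*(-8) - (-7) + 2*3 = -11
P[6] = 3*(-11) - (-8) + 2*(-7) = -39

-39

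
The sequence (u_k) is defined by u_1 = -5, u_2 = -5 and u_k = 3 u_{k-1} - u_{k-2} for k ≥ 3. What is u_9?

u_3 = 3*(-5) - (-5) = -10
u_4 = 3*(-10) - (-5) = -25
u_5 = 3*(-25) - (-10) = -65
u_6 = 3*(-65) - (-25) = -170
u_7 = 3*(-170) - (-65) = -445
u_8 = 3*(-445) - (-170) = -1165
u_9 = 3*(-1165) - (-445) = -3050

-3050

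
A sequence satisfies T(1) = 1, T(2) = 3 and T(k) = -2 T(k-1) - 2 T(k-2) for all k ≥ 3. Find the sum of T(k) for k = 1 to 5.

2

T(3) = -2(3) - 2(1) = -8
T(4) = -2(-8) - 2(3) = 10
T(5) = -2(10) - 2(-8) = -4
Sum = 1 + 3 + (-8) + 10 + (-4) = 2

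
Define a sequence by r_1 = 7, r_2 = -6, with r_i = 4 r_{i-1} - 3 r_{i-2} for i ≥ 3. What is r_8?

-14202

r_3 = 4·(-6) - 3·7 = -45
r_4 = 4·(-45) - 3·(-6) = -162
r_5 = 4·(-162) - 3·(-45) = -513
r_6 = 4·(-513) - 3·(-162) = -1566
r_7 = 4·(-1566) - 3·(-513) = -4725
r_8 = 4·(-4725) - 3·(-1566) = -14202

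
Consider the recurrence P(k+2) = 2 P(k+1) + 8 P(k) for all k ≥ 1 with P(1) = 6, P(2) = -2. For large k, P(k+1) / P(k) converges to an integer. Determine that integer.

The characteristic equation is r^2 - 2r - 8 = 0, which factors as (r - 4)(r + 2) = 0.
So the roots are 4 and -2. Since |4| > |-2| and the coefficient of 4^k is non-zero, the ratio tends to 4.

4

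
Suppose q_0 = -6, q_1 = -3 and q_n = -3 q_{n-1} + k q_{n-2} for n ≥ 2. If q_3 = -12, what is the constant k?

1

q_2 = 9 - 6k
q_3 = -27 + 15k
So -27 + 15k = -12, giving k = 1.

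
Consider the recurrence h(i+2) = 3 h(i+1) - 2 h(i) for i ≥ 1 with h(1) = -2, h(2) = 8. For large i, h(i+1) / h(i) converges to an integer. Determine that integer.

The characteristic equation is r^2 - 3r + 2 = 0, which factors as (r - 2)(r - 1) = 0.
So the roots are 2 and 1. Since |2| > |1| and the coefficient of 2^i is non-zero, the ratio tends to 2.

2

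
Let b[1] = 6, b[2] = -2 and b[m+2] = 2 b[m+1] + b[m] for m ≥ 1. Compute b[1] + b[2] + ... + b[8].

144

b[3] = 2·(-2) + 6 = 2
b[4] = 2·2 + (-2) = 2
b[5] = 2·2 + 2 = 6
b[6] = 2·6 + 2 = 14
b[7] = 2·14 + 6 = 34
b[8] = 2·34 + 14 = 82
Sum = 6 + (-2) + 2 + 2 + 6 + 14 + 34 + 82 = 144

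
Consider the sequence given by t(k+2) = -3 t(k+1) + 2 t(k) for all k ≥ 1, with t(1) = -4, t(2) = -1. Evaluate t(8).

t(3) = -3·(-1) + 2·(-4) = -5
t(4) = -3·(-5) + 2·(-1) = 13
t(5) = -3·13 + 2·(-5) = -49
t(6) = -3·(-49) + 2·13 = 173
t(7) = -3·173 + 2·(-49) = -617
t(8) = -3·(-617) + 2·173 = 2197

2197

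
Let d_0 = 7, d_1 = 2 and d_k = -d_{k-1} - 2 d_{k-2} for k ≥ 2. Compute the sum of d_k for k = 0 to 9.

d_2 = -2 - 2*7 = -16
d_3 = -(-16) - 2*2 = 12
d_4 = -12 - 2*(-16) = 20
d_5 = -20 - 2*12 = -44
d_6 = -(-44) - 2*20 = 4
d_7 = -4 - 2*(-44) = 84
d_8 = -84 - 2*4 = -92
d_9 = -(-92) - 2*84 = -76
Sum = 7 + 2 + (-16) + 12 + 20 + (-44) + 4 + 84 + (-92) + (-76) = -99

-99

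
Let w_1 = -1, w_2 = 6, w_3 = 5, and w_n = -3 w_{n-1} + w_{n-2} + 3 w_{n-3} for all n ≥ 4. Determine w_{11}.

w_4 = -3*5 + 6 + 3*(-1) = -12
w_5 = -3*(-12) + 5 + 3*6 = 59
w_6 = -3*59 + (-12) + 3*5 = -174
w_7 = -3*(-174) + 59 + 3*(-12) = 545
w_8 = -3*545 + (-174) + 3*59 = -1632
w_9 = -3*(-1632) + 545 + 3*(-174) = 4919
w_{10} = -3*4919 + (-1632) + 3*545 = -14754
w_{11} = -3*(-14754) + 4919 + 3*(-1632) = 44285

44285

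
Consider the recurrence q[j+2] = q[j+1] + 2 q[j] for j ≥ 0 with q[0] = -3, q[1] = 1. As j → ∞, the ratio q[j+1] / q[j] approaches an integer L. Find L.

2

The characteristic equation is r^2 - r - 2 = 0, which factors as (r - 2)(r + 1) = 0.
So the roots are 2 and -1. Since |2| > |-1| and the coefficient of 2^j is non-zero, the ratio tends to 2.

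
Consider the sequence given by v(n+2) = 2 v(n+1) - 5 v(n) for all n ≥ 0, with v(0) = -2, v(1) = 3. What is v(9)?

v(2) = 2·3 - 5·(-2) = 16
v(3) = 2·16 - 5·3 = 17
v(4) = 2·17 - 5·16 = -46
v(5) = 2·(-46) - 5·17 = -177
v(6) = 2·(-177) - 5·(-46) = -124
v(7) = 2·(-124) - 5·(-177) = 637
v(8) = 2·637 - 5·(-124) = 1894
v(9) = 2·1894 - 5·637 = 603

603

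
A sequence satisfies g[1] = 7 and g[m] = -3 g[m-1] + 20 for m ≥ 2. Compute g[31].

The fixed point is 20/(1 + 3) = 5, so g[m] - 5 = -3(g[m-1] - 5).
Hence g[m] = 2·(-3)^{m-1} + 5.
g[31] = 2·(-3)^{30} + 5 = 2·205891132094649 + 5 = 411782264189303.

411782264189303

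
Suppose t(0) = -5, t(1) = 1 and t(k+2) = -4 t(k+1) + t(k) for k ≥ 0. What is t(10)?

-907065

t(2) = -4*1 + (-5) = -9
t(3) = -4*(-9) + 1 = 37
t(4) = -4*37 + (-9) = -157
t(5) = -4*(-157) + 37 = 665
t(6) = -4*665 + (-157) = -2817
t(7) = -4*(-2817) + 665 = 11933
t(8) = -4*11933 + (-2817) = -50549
t(9) = -4*(-50549) + 11933 = 214129
t(10) = -4*214129 + (-50549) = -907065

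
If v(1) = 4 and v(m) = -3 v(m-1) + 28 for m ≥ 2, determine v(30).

The fixed point is 28/(1 + 3) = 7, so v(m) - 7 = -3(v(m-1) - 7).
Hence v(m) = -3·(-3)^{m-1} + 7.
v(30) = -3·(-3)^{29} + 7 = -3·-68630377364883 + 7 = 205891132094656.

205891132094656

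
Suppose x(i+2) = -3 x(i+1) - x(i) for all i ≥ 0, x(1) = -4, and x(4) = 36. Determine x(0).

6

Let x(0) = z.
x(2) = 12 - z
x(3) = -32 + 3z
x(4) = 84 - 8z
So 84 - 8z = 36, giving z = 6.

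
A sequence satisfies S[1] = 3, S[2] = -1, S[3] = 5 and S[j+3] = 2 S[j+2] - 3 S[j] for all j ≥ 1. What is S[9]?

-67

S[4] = 2·5 - 3·3 = 1
S[5] = 2·1 - 3·(-1) = 5
S[6] = 2·5 - 3·5 = -5
S[7] = 2·(-5) - 3·1 = -13
S[8] = 2·(-13) - 3·5 = -41
S[9] = 2·(-41) - 3·(-5) = -67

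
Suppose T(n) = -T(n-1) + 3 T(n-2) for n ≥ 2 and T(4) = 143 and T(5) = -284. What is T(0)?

Rearranging, T(n-2) = (T(n) + T(n-1)) / 3.
T(3) = (-284 + 143) / 3 = -141/3 = -47
T(2) = (143 + (-47)) / 3 = 96/3 = 32
T(1) = (-47 + 32) / 3 = -15/3 = -5
T(0) = (32 + (-5)) / 3 = 27/3 = 9

9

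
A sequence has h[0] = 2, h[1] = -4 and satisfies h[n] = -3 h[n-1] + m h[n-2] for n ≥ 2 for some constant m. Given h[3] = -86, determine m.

h[2] = 12 + 2m
h[3] = -36 - 10m
So -36 - 10m = -86, giving m = 5.

5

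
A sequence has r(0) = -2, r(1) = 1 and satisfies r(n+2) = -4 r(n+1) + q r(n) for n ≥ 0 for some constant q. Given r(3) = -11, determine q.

-3

r(2) = -4 - 2q
r(3) = 16 + 9q
So 16 + 9q = -11, giving q = -3.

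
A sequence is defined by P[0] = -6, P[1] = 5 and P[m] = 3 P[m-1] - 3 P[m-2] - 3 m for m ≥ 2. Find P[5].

48

P[2] = 3·5 - 3·(-6) - 6 = 27
P[3] = 3·27 - 3·5 - 9 = 57
P[4] = 3·57 - 3·27 - 12 = 78
P[5] = 3·78 - 3·57 - 15 = 48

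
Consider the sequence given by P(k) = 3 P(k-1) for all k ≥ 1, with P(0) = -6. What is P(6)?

P(1) = 3·(-6) = -18
P(2) = 3·(-18) = -54
P(3) = 3·(-54) = -162
P(4) = 3·(-162) = -486
P(5) = 3·(-486) = -1458
P(6) = 3·(-1458) = -4374

-4374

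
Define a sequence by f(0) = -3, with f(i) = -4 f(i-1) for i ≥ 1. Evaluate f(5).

f(1) = -4(-3) = 12
f(2) = -4(12) = -48
f(3) = -4(-48) = 192
f(4) = -4(192) = -768
f(5) = -4(-768) = 3072

3072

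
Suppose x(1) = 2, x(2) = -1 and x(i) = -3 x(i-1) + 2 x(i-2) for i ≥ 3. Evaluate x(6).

x(3) = -3(-1) + 2(2) = 7
x(4) = -3(7) + 2(-1) = -23
x(5) = -3(-23) + 2(7) = 83
x(6) = -3(83) + 2(-23) = -295

-295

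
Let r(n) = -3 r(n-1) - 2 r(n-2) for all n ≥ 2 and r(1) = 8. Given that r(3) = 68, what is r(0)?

Let r(0) = v.
r(2) = -24 - 2v
r(3) = 56 + 6v
So 56 + 6v = 68, giving v = 2.

2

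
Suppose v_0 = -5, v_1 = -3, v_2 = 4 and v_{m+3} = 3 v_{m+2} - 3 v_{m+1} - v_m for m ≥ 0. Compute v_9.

-1903

v_3 = 3·4 - 3·(-3) - (-5) = 26
v_4 = 3·26 - 3·4 - (-3) = 69
v_5 = 3·69 - 3·26 - 4 = 125
v_6 = 3·125 - 3·69 - 26 = 142
v_7 = 3·142 - 3·125 - 69 = -18
v_8 = 3·(-18) - 3·142 - 125 = -605
v_9 = 3·(-605) - 3·(-18) - 142 = -1903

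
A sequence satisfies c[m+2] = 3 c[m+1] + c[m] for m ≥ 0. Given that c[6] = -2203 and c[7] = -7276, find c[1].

Rearranging, c[m-2] = c[m] - 3 c[m-1].
c[5] = -7276 - 3*(-2203) = -667
c[4] = -2203 - 3*(-667) = -202
c[3] = -667 - 3*(-202) = -61
c[2] = -202 - 3*(-61) = -19
c[1] = -61 - 3*(-19) = -4

-4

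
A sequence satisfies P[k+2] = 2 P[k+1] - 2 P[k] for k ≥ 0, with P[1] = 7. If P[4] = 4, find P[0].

Let P[0] = y.
P[2] = 14 - 2y
P[3] = 14 - 4y
P[4] = -4y
So -4y = 4, giving y = -1.

-1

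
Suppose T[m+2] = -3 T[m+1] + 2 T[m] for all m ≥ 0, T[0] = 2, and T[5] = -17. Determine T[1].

1

Let T[1] = w.
T[2] = 4 - 3w
T[3] = -12 + 11w
T[4] = 44 - 39w
T[5] = -156 + 139w
So -156 + 139w = -17, giving w = 1.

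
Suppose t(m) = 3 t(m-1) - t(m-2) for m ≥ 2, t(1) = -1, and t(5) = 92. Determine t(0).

Let t(0) = w.
t(2) = -3 - w
t(3) = -8 - 3w
t(4) = -21 - 8w
t(5) = -55 - 21w
So -55 - 21w = 92, giving w = -7.

-7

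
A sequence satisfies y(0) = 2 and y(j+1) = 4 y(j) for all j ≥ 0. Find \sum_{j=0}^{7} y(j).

y(1) = 4(2) = 8
y(2) = 4(8) = 32
y(3) = 4(32) = 128
y(4) = 4(128) = 512
y(5) = 4(512) = 2048
y(6) = 4(2048) = 8192
y(7) = 4(8192) = 32768
Sum = 2 + 8 + 32 + 128 + 512 + 2048 + 8192 + 32768 = 43690

43690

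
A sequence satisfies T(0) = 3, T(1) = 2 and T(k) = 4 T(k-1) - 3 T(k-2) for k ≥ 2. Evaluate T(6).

T(2) = 4(2) - 3(3) = -1
T(3) = 4(-1) - 3(2) = -10
T(4) = 4(-10) - 3(-1) = -37
T(5) = 4(-37) - 3(-10) = -118
T(6) = 4(-118) - 3(-37) = -361

-361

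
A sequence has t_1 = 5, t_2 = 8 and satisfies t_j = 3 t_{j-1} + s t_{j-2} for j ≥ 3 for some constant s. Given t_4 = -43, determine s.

-5

t_3 = 24 + 5s
t_4 = 72 + 23s
So 72 + 23s = -43, giving s = -5.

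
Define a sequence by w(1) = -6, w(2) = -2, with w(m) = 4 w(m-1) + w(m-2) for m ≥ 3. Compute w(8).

w(3) = 4*(-2) + (-6) = -14
w(4) = 4*(-14) + (-2) = -58
w(5) = 4*(-58) + (-14) = -246
w(6) = 4*(-246) + (-58) = -1042
w(7) = 4*(-1042) + (-246) = -4414
w(8) = 4*(-4414) + (-1042) = -18698

-18698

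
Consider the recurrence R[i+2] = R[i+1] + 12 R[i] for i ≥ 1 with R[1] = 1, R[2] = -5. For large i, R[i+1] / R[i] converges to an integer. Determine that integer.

4

The characteristic equation is r^2 - r - 12 = 0, which factors as (r - 4)(r + 3) = 0.
So the roots are 4 and -3. Since |4| > |-3| and the coefficient of 4^i is non-zero, the ratio tends to 4.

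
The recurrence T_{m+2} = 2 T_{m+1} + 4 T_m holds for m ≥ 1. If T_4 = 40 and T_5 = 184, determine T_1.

8

Rearranging, T_{m-2} = (T_m - 2 T_{m-1}) / 4.
T_3 = (184 - 2·40) / 4 = 104/4 = 26
T_2 = (40 - 2·26) / 4 = -12/4 = -3
T_1 = (26 - 2·(-3)) / 4 = 32/4 = 8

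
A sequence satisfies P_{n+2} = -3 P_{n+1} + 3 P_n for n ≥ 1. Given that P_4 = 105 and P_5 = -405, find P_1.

Rearranging, P_{n-2} = (P_n + 3 P_{n-1}) / 3.
P_3 = (-405 + 3(105)) / 3 = -90/3 = -30
P_2 = (105 + 3(-30)) / 3 = 15/3 = 5
P_1 = (-30 + 3(5)) / 3 = -15/3 = -5

-5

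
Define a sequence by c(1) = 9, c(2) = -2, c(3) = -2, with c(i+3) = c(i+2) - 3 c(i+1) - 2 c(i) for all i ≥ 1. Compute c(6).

c(4) = (-2) - 3(-2) - 2(9) = -14
c(5) = (-14) - 3(-2) - 2(-2) = -4
c(6) = (-4) - 3(-14) - 2(-2) = 42

42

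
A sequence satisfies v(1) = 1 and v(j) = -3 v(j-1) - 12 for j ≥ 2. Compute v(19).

1549681953

The fixed point is -12/(1 + 3) = -3, so v(j) + 3 = -3(v(j-1) + 3).
Hence v(j) = 4·(-3)^{j-1} - 3.
v(19) = 4·(-3)^{18} - 3 = 4·387420489 - 3 = 1549681953.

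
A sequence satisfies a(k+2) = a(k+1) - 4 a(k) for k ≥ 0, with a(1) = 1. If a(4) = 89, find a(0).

8

Let a(0) = w.
a(2) = 1 - 4w
a(3) = -3 - 4w
a(4) = -7 + 12w
So -7 + 12w = 89, giving w = 8.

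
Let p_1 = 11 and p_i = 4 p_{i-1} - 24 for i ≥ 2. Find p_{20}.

824633720840

The fixed point is -24/(1 - 4) = 8, so p_i - 8 = 4(p_{i-1} - 8).
Hence p_i = 3·4^{i-1} + 8.
p_{20} = 3·4^{19} + 8 = 3·274877906944 + 8 = 824633720840.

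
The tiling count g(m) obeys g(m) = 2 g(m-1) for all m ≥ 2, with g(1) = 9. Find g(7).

576

g(2) = 2*9 = 18
g(3) = 2*18 = 36
g(4) = 2*36 = 72
g(5) = 2*72 = 144
g(6) = 2*144 = 288
g(7) = 2*288 = 576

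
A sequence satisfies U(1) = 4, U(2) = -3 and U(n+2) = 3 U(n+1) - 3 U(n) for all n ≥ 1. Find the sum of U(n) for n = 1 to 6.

-308

U(3) = 3·(-3) - 3·4 = -21
U(4) = 3·(-21) - 3·(-3) = -54
U(5) = 3·(-54) - 3·(-21) = -99
U(6) = 3·(-99) - 3·(-54) = -135
Sum = 4 + (-3) + (-21) + (-54) + (-99) + (-135) = -308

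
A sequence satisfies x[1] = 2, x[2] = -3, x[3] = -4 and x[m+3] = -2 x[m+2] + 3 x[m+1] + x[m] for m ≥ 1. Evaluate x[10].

2712

x[4] = -2(-4) + 3(-3) + 2 = 1
x[5] = -2(1) + 3(-4) + (-3) = -17
x[6] = -2(-17) + 3(1) + (-4) = 33
x[7] = -2(33) + 3(-17) + 1 = -116
x[8] = -2(-116) + 3(33) + (-17) = 314
x[9] = -2(314) + 3(-116) + 33 = -943
x[10] = -2(-943) + 3(314) + (-116) = 2712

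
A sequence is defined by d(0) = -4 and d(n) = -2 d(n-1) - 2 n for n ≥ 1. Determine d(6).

-232

d(1) = -2·(-4) - 2 = 6
d(2) = -2·6 - 4 = -16
d(3) = -2·(-16) - 6 = 26
d(4) = -2·26 - 8 = -60
d(5) = -2·(-60) - 10 = 110
d(6) = -2·110 - 12 = -232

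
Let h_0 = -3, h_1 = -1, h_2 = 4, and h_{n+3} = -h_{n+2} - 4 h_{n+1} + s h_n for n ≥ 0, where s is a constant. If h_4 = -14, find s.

h_3 = -3s
h_4 = -16 + 2s
So -16 + 2s = -14, giving s = 1.

1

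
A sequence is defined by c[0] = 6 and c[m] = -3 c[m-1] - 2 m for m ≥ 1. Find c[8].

41822

c[1] = -3·6 - 2 = -20
c[2] = -3·(-20) - 4 = 56
c[3] = -3·56 - 6 = -174
c[4] = -3·(-174) - 8 = 514
c[5] = -3·514 - 10 = -1552
c[6] = -3·(-1552) - 12 = 4644
c[7] = -3·4644 - 14 = -13946
c[8] = -3·(-13946) - 16 = 41822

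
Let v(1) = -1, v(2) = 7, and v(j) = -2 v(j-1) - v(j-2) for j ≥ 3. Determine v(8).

v(3) = -2*7 - (-1) = -13
v(4) = -2*(-13) - 7 = 19
v(5) = -2*19 - (-13) = -25
v(6) = -2*(-25) - 19 = 31
v(7) = -2*31 - (-25) = -37
v(8) = -2*(-37) - 31 = 43

43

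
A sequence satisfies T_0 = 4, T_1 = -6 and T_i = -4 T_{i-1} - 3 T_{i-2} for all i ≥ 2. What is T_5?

-246

T_2 = -4*(-6) - 3*4 = 12
T_3 = -4*12 - 3*(-6) = -30
T_4 = -4*(-30) - 3*12 = 84
T_5 = -4*84 - 3*(-30) = -246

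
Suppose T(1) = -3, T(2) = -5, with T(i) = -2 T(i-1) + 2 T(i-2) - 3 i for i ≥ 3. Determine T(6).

-40

T(3) = -2·(-5) + 2·(-3) - 9 = -5
T(4) = -2·(-5) + 2·(-5) - 12 = -12
T(5) = -2·(-12) + 2·(-5) - 15 = -1
T(6) = -2·(-1) + 2·(-12) - 18 = -40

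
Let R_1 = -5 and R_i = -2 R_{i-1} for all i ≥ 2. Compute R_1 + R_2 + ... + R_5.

-55

R_2 = -2·(-5) = 10
R_3 = -2·10 = -20
R_4 = -2·(-20) = 40
R_5 = -2·40 = -80
Sum = (-5) + 10 + (-20) + 40 + (-80) = -55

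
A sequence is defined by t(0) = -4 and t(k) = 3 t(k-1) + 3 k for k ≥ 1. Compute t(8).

t(1) = 3(-4) + 3 = -9
t(2) = 3(-9) + 6 = -21
t(3) = 3(-21) + 9 = -54
t(4) = 3(-54) + 12 = -150
t(5) = 3(-150) + 15 = -435
t(6) = 3(-435) + 18 = -1287
t(7) = 3(-1287) + 21 = -3840
t(8) = 3(-3840) + 24 = -11496

-11496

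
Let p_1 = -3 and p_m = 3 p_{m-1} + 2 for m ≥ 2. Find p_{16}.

The fixed point is 2/(1 - 3) = -1, so p_m + 1 = 3(p_{m-1} + 1).
Hence p_m = -2·3^{m-1} - 1.
p_{16} = -2·3^{15} - 1 = -2·14348907 - 1 = -28697815.

-28697815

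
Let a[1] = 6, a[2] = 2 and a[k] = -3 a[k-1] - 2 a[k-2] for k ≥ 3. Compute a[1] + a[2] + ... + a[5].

-74

a[3] = -3(2) - 2(6) = -18
a[4] = -3(-18) - 2(2) = 50
a[5] = -3(50) - 2(-18) = -114
Sum = 6 + 2 + (-18) + 50 + (-114) = -74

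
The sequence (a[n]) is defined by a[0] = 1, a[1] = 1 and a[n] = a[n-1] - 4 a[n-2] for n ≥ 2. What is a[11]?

a[2] = 1 - 4(1) = -3
a[3] = (-3) - 4(1) = -7
a[4] = (-7) - 4(-3) = 5
a[5] = 5 - 4(-7) = 33
a[6] = 33 - 4(5) = 13
a[7] = 13 - 4(33) = -119
a[8] = (-119) - 4(13) = -171
a[9] = (-171) - 4(-119) = 305
a[10] = 305 - 4(-171) = 989
a[11] = 989 - 4(305) = -231

-231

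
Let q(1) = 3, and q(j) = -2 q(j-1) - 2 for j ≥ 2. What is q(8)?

-470

q(2) = -2·3 - 2 = -8
q(3) = -2·(-8) - 2 = 14
q(4) = -2·14 - 2 = -30
q(5) = -2·(-30) - 2 = 58
q(6) = -2·58 - 2 = -118
q(7) = -2·(-118) - 2 = 234
q(8) = -2·234 - 2 = -470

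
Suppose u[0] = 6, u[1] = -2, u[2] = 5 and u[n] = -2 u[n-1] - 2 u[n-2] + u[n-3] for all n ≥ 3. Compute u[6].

-34

u[3] = -2·5 - 2·(-2) + 6 = 0
u[4] = -2·0 - 2·5 + (-2) = -12
u[5] = -2·(-12) - 2·0 + 5 = 29
u[6] = -2·29 - 2·(-12) + 0 = -34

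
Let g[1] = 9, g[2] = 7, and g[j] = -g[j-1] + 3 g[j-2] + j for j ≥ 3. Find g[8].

g[3] = -7 + 3·9 + 3 = 23
g[4] = -23 + 3·7 + 4 = 2
g[5] = -2 + 3·23 + 5 = 72
g[6] = -72 + 3·2 + 6 = -60
g[7] = -(-60) + 3·72 + 7 = 283
g[8] = -283 + 3·(-60) + 8 = -455

-455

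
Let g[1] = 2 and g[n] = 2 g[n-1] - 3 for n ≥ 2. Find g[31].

-1073741821

The fixed point is -3/(1 - 2) = 3, so g[n] - 3 = 2(g[n-1] - 3).
Hence g[n] = -1·2^{n-1} + 3.
g[31] = -1·2^{30} + 3 = -1·1073741824 + 3 = -1073741821.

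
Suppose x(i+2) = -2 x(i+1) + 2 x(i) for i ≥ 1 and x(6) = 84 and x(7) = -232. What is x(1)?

-4

Rearranging, x(i-2) = (x(i) + 2 x(i-1)) / 2.
x(5) = (-232 + 2*84) / 2 = -64/2 = -32
x(4) = (84 + 2*(-32)) / 2 = 20/2 = 10
x(3) = (-32 + 2*10) / 2 = -12/2 = -6
x(2) = (10 + 2*(-6)) / 2 = -2/2 = -1
x(1) = (-6 + 2*(-1)) / 2 = -8/2 = -4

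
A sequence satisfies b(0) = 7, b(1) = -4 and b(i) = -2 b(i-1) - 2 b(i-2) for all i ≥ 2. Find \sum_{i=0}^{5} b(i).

5

b(2) = -2*(-4) - 2*7 = -6
b(3) = -2*(-6) - 2*(-4) = 20
b(4) = -2*20 - 2*(-6) = -28
b(5) = -2*(-28) - 2*20 = 16
Sum = 7 + (-4) + (-6) + 20 + (-28) + 16 = 5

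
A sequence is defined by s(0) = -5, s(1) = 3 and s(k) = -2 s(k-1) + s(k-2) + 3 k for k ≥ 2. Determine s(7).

614

s(2) = -2*3 + (-5) + 6 = -5
s(3) = -2*(-5) + 3 + 9 = 22
s(4) = -2*22 + (-5) + 12 = -37
s(5) = -2*(-37) + 22 + 15 = 111
s(6) = -2*111 + (-37) + 18 = -241
s(7) = -2*(-241) + 111 + 21 = 614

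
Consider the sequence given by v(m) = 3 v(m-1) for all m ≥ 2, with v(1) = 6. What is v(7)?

v(2) = 3(6) = 18
v(3) = 3(18) = 54
v(4) = 3(54) = 162
v(5) = 3(162) = 486
v(6) = 3(486) = 1458
v(7) = 3(1458) = 4374

4374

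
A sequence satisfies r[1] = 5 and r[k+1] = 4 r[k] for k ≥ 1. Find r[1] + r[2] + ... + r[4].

425

r[2] = 4*5 = 20
r[3] = 4*20 = 80
r[4] = 4*80 = 320
Sum = 5 + 20 + 80 + 320 = 425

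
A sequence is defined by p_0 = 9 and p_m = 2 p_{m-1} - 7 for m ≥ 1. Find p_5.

p_1 = 2*9 - 7 = 11
p_2 = 2*11 - 7 = 15
p_3 = 2*15 - 7 = 23
p_4 = 2*23 - 7 = 39
p_5 = 2*39 - 7 = 71

71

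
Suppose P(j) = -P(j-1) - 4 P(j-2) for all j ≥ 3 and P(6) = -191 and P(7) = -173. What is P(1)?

Rearranging, P(j-2) = (P(j) + P(j-1)) / -4.
P(5) = (-173 + (-191)) / -4 = -364/-4 = 91
P(4) = (-191 + 91) / -4 = -100/-4 = 25
P(3) = (91 + 25) / -4 = 116/-4 = -29
P(2) = (25 + (-29)) / -4 = -4/-4 = 1
P(1) = (-29 + 1) / -4 = -28/-4 = 7

7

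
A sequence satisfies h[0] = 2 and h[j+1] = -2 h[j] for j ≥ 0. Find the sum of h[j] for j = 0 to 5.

h[1] = -2(2) = -4
h[2] = -2(-4) = 8
h[3] = -2(8) = -16
h[4] = -2(-16) = 32
h[5] = -2(32) = -64
Sum = 2 + (-4) + 8 + (-16) + 32 + (-64) = -42

-42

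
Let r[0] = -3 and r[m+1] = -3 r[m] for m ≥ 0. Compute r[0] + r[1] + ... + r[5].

546

r[1] = -3(-3) = 9
r[2] = -3(9) = -27
r[3] = -3(-27) = 81
r[4] = -3(81) = -243
r[5] = -3(-243) = 729
Sum = (-3) + 9 + (-27) + 81 + (-243) + 729 = 546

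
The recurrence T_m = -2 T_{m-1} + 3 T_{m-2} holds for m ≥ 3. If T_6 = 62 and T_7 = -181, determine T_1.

1

Rearranging, T_{m-2} = (T_m + 2 T_{m-1}) / 3.
T_5 = (-181 + 2·62) / 3 = -57/3 = -19
T_4 = (62 + 2·(-19)) / 3 = 24/3 = 8
T_3 = (-19 + 2·8) / 3 = -3/3 = -1
T_2 = (8 + 2·(-1)) / 3 = 6/3 = 2
T_1 = (-1 + 2·2) / 3 = 3/3 = 1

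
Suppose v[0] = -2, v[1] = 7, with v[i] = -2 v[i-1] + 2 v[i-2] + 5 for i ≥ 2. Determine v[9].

17445

v[2] = -2*7 + 2*(-2) + 5 = -13
v[3] = -2*(-13) + 2*7 + 5 = 45
v[4] = -2*45 + 2*(-13) + 5 = -111
v[5] = -2*(-111) + 2*45 + 5 = 317
v[6] = -2*317 + 2*(-111) + 5 = -851
v[7] = -2*(-851) + 2*317 + 5 = 2341
v[8] = -2*2341 + 2*(-851) + 5 = -6379
v[9] = -2*(-6379) + 2*2341 + 5 = 17445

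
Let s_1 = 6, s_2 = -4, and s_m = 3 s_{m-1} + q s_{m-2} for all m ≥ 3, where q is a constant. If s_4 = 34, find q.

s_3 = -12 + 6q
s_4 = -36 + 14q
So -36 + 14q = 34, giving q = 5.

5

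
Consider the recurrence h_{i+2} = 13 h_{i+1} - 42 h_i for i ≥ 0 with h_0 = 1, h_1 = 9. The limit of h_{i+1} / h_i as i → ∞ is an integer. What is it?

The characteristic equation is r^2 - 13r + 42 = 0, which factors as (r - 7)(r - 6) = 0.
So the roots are 7 and 6. Since |7| > |6| and the coefficient of 7^i is non-zero, the ratio tends to 7.

7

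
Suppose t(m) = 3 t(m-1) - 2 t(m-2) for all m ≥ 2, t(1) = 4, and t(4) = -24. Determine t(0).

6

Let t(0) = v.
t(2) = 12 - 2v
t(3) = 28 - 6v
t(4) = 60 - 14v
So 60 - 14v = -24, giving v = 6.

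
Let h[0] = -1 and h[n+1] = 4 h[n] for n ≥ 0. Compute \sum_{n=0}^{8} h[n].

h[1] = 4*(-1) = -4
h[2] = 4*(-4) = -16
h[3] = 4*(-16) = -64
h[4] = 4*(-64) = -256
h[5] = 4*(-256) = -1024
h[6] = 4*(-1024) = -4096
h[7] = 4*(-4096) = -16384
h[8] = 4*(-16384) = -65536
Sum = (-1) + (-4) + (-16) + (-64) + (-256) + (-1024) + (-4096) + (-16384) + (-65536) = -87381

-87381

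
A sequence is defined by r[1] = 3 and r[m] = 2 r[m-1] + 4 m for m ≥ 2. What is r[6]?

448

r[2] = 2·3 + 8 = 14
r[3] = 2·14 + 12 = 40
r[4] = 2·40 + 16 = 96
r[5] = 2·96 + 20 = 212
r[6] = 2·212 + 24 = 448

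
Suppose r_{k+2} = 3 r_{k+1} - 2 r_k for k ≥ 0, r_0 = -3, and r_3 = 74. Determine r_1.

8

Let r_1 = z.
r_2 = 6 + 3z
r_3 = 18 + 7z
So 18 + 7z = 74, giving z = 8.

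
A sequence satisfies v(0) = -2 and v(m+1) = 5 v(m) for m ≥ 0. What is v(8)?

-781250

v(1) = 5·(-2) = -10
v(2) = 5·(-10) = -50
v(3) = 5·(-50) = -250
v(4) = 5·(-250) = -1250
v(5) = 5·(-1250) = -6250
v(6) = 5·(-6250) = -31250
v(7) = 5·(-31250) = -156250
v(8) = 5·(-156250) = -781250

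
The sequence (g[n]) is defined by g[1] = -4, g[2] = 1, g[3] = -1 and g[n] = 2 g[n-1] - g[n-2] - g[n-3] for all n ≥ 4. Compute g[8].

4

g[4] = 2(-1) - 1 - (-4) = 1
g[5] = 2(1) - (-1) - 1 = 2
g[6] = 2(2) - 1 - (-1) = 4
g[7] = 2(4) - 2 - 1 = 5
g[8] = 2(5) - 4 - 2 = 4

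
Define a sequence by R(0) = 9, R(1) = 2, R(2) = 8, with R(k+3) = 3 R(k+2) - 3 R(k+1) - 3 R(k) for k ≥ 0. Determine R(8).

693

R(3) = 3*8 - 3*2 - 3*9 = -9
R(4) = 3*(-9) - 3*8 - 3*2 = -57
R(5) = 3*(-57) - 3*(-9) - 3*8 = -168
R(6) = 3*(-168) - 3*(-57) - 3*(-9) = -306
R(7) = 3*(-306) - 3*(-168) - 3*(-57) = -243
R(8) = 3*(-243) - 3*(-306) - 3*(-168) = 693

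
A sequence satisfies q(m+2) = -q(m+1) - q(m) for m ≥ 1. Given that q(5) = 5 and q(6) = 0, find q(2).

Rearranging, q(m-2) = -(q(m) + q(m-1)).
q(4) = -(0 + 5) = -5
q(3) = -(5 + (-5)) = 0
q(2) = -(-5 + 0) = 5

5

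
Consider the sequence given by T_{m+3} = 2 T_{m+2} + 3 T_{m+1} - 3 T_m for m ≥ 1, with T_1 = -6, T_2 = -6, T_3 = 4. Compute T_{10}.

6068

T_4 = 2(4) + 3(-6) - 3(-6) = 8
T_5 = 2(8) + 3(4) - 3(-6) = 46
T_6 = 2(46) + 3(8) - 3(4) = 104
T_7 = 2(104) + 3(46) - 3(8) = 322
T_8 = 2(322) + 3(104) - 3(46) = 818
T_9 = 2(818) + 3(322) - 3(104) = 2290
T_{10} = 2(2290) + 3(818) - 3(322) = 6068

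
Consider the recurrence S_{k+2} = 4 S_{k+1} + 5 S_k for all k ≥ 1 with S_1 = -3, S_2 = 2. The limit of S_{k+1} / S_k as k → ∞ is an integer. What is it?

The characteristic equation is r^2 - 4r - 5 = 0, which factors as (r - 5)(r + 1) = 0.
So the roots are 5 and -1. Since |5| > |-1| and the coefficient of 5^k is non-zero, the ratio tends to 5.

5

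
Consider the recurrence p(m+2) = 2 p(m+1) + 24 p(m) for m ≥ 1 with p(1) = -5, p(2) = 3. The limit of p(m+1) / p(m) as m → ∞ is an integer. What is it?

6

The characteristic equation is r^2 - 2r - 24 = 0, which factors as (r - 6)(r + 4) = 0.
So the roots are 6 and -4. Since |6| > |-4| and the coefficient of 6^m is non-zero, the ratio tends to 6.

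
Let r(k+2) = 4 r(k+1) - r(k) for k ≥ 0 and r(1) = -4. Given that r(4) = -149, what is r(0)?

Let r(0) = v.
r(2) = -16 - v
r(3) = -60 - 4v
r(4) = -224 - 15v
So -224 - 15v = -149, giving v = -5.

-5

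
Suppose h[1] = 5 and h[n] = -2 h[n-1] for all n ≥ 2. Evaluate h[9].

1280

h[2] = -2*5 = -10
h[3] = -2*(-10) = 20
h[4] = -2*20 = -40
h[5] = -2*(-40) = 80
h[6] = -2*80 = -160
h[7] = -2*(-160) = 320
h[8] = -2*320 = -640
h[9] = -2*(-640) = 1280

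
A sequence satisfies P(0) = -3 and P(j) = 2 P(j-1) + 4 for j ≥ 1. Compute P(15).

32764

The fixed point is 4/(1 - 2) = -4, so P(j) + 4 = 2(P(j-1) + 4).
Hence P(j) = 1·2^j - 4.
P(15) = 1·2^{15} - 4 = 1·32768 - 4 = 32764.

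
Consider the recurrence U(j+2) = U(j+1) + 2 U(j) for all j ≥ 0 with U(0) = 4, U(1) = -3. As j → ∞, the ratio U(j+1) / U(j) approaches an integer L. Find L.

2

The characteristic equation is r^2 - r - 2 = 0, which factors as (r - 2)(r + 1) = 0.
So the roots are 2 and -1. Since |2| > |-1| and the coefficient of 2^j is non-zero, the ratio tends to 2.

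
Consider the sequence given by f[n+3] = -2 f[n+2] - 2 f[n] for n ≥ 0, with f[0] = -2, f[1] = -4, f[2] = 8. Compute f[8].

f[3] = -2·8 - 2·(-2) = -12
f[4] = -2·(-12) - 2·(-4) = 32
f[5] = -2·32 - 2·8 = -80
f[6] = -2·(-80) - 2·(-12) = 184
f[7] = -2·184 - 2·32 = -432
f[8] = -2·(-432) - 2·(-80) = 1024

1024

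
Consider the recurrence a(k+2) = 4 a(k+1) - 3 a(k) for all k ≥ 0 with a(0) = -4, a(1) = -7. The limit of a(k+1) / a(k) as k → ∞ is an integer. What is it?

The characteristic equation is r^2 - 4r + 3 = 0, which factors as (r - 3)(r - 1) = 0.
So the roots are 3 and 1. Since |3| > |1| and the coefficient of 3^k is non-zero, the ratio tends to 3.

3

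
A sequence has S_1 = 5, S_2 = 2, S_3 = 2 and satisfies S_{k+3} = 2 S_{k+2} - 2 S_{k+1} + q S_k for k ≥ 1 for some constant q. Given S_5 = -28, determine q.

S_4 = 5q
S_5 = -4 + 12q
So -4 + 12q = -28, giving q = -2.

-2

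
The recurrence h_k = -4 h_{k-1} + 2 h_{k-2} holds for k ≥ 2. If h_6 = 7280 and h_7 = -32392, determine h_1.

-1

Rearranging, h_{k-2} = (h_k + 4 h_{k-1}) / 2.
h_5 = (-32392 + 4(7280)) / 2 = -3272/2 = -1636
h_4 = (7280 + 4(-1636)) / 2 = 736/2 = 368
h_3 = (-1636 + 4(368)) / 2 = -164/2 = -82
h_2 = (368 + 4(-82)) / 2 = 40/2 = 20
h_1 = (-82 + 4(20)) / 2 = -2/2 = -1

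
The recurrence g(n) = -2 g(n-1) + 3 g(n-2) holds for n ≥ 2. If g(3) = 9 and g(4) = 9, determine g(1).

Rearranging, g(n-2) = (g(n) + 2 g(n-1)) / 3.
g(2) = (9 + 2*9) / 3 = 27/3 = 9
g(1) = (9 + 2*9) / 3 = 27/3 = 9

9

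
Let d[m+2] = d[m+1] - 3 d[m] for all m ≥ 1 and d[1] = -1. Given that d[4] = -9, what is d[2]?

Let d[2] = x.
d[3] = 3 + x
d[4] = 3 - 2x
So 3 - 2x = -9, giving x = 6.

6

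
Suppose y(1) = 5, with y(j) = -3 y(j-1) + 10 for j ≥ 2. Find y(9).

y(2) = -3(5) + 10 = -5
y(3) = -3(-5) + 10 = 25
y(4) = -3(25) + 10 = -65
y(5) = -3(-65) + 10 = 205
y(6) = -3(205) + 10 = -605
y(7) = -3(-605) + 10 = 1825
y(8) = -3(1825) + 10 = -5465
y(9) = -3(-5465) + 10 = 16405

16405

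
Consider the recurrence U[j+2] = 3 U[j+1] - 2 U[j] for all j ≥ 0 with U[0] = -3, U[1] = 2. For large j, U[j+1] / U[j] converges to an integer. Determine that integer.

2

The characteristic equation is r^2 - 3r + 2 = 0, which factors as (r - 2)(r - 1) = 0.
So the roots are 2 and 1. Since |2| > |1| and the coefficient of 2^j is non-zero, the ratio tends to 2.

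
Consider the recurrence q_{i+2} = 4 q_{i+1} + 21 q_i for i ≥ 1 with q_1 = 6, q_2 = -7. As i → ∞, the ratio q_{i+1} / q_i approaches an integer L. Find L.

7

The characteristic equation is r^2 - 4r - 21 = 0, which factors as (r - 7)(r + 3) = 0.
So the roots are 7 and -3. Since |7| > |-3| and the coefficient of 7^i is non-zero, the ratio tends to 7.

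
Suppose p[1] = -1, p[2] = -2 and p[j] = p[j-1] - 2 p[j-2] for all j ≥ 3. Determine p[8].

p[3] = (-2) - 2(-1) = 0
p[4] = 0 - 2(-2) = 4
p[5] = 4 - 2(0) = 4
p[6] = 4 - 2(4) = -4
p[7] = (-4) - 2(4) = -12
p[8] = (-12) - 2(-4) = -4

-4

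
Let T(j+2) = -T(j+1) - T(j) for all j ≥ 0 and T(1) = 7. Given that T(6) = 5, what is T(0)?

Let T(0) = x.
T(2) = -7 - x
T(3) = x
T(4) = 7
T(5) = -7 - x
T(6) = x
So x = 5, giving x = 5.

5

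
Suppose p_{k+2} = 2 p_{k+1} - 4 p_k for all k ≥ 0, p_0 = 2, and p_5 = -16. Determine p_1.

Let p_1 = y.
p_2 = -8 + 2y
p_3 = -16
p_4 = -8y
p_5 = 64 - 16y
So 64 - 16y = -16, giving y = 5.

5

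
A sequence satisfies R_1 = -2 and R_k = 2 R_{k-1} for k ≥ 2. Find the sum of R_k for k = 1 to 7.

-254

R_2 = 2·(-2) = -4
R_3 = 2·(-4) = -8
R_4 = 2·(-8) = -16
R_5 = 2·(-16) = -32
R_6 = 2·(-32) = -64
R_7 = 2·(-64) = -128
Sum = (-2) + (-4) + (-8) + (-16) + (-32) + (-64) + (-128) = -254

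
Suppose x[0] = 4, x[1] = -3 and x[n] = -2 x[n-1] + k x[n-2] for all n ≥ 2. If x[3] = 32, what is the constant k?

-4

x[2] = 6 + 4k
x[3] = -12 - 11k
So -12 - 11k = 32, giving k = -4.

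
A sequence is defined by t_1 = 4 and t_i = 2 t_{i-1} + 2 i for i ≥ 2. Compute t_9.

t_2 = 2(4) + 4 = 12
t_3 = 2(12) + 6 = 30
t_4 = 2(30) + 8 = 68
t_5 = 2(68) + 10 = 146
t_6 = 2(146) + 12 = 304
t_7 = 2(304) + 14 = 622
t_8 = 2(622) + 16 = 1260
t_9 = 2(1260) + 18 = 2538

2538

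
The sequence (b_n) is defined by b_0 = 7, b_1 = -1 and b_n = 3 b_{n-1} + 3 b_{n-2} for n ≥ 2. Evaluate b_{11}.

b_2 = 3*(-1) + 3*7 = 18
b_3 = 3*18 + 3*(-1) = 51
b_4 = 3*51 + 3*18 = 207
b_5 = 3*207 + 3*51 = 774
b_6 = 3*774 + 3*207 = 2943
b_7 = 3*2943 + 3*774 = 11151
b_8 = 3*11151 + 3*2943 = 42282
b_9 = 3*42282 + 3*11151 = 160299
b_{10} = 3*160299 + 3*42282 = 607743
b_{11} = 3*607743 + 3*160299 = 2304126

2304126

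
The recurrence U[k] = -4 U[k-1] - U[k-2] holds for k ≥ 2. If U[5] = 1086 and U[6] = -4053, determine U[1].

6

Rearranging, U[k-2] = -(U[k] + 4 U[k-1]).
U[4] = -(-4053 + 4·1086) = -291
U[3] = -(1086 + 4·(-291)) = 78
U[2] = -(-291 + 4·78) = -21
U[1] = -(78 + 4·(-21)) = 6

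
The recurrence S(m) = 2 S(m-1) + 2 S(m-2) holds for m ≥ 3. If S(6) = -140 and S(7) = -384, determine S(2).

Rearranging, S(m-2) = (S(m) - 2 S(m-1)) / 2.
S(5) = (-384 - 2*(-140)) / 2 = -104/2 = -52
S(4) = (-140 - 2*(-52)) / 2 = -36/2 = -18
S(3) = (-52 - 2*(-18)) / 2 = -16/2 = -8
S(2) = (-18 - 2*(-8)) / 2 = -2/2 = -1

-1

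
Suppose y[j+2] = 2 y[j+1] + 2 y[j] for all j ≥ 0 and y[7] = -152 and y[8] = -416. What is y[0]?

-2

Rearranging, y[j-2] = (y[j] - 2 y[j-1]) / 2.
y[6] = (-416 - 2*(-152)) / 2 = -112/2 = -56
y[5] = (-152 - 2*(-56)) / 2 = -40/2 = -20
y[4] = (-56 - 2*(-20)) / 2 = -16/2 = -8
y[3] = (-20 - 2*(-8)) / 2 = -4/2 = -2
y[2] = (-8 - 2*(-2)) / 2 = -4/2 = -2
y[1] = (-2 - 2*(-2)) / 2 = 2/2 = 1
y[0] = (-2 - 2*1) / 2 = -4/2 = -2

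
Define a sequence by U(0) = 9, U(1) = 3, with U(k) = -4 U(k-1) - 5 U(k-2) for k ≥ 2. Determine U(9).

-18717

U(2) = -4·3 - 5·9 = -57
U(3) = -4·(-57) - 5·3 = 213
U(4) = -4·213 - 5·(-57) = -567
U(5) = -4·(-567) - 5·213 = 1203
U(6) = -4·1203 - 5·(-567) = -1977
U(7) = -4·(-1977) - 5·1203 = 1893
U(8) = -4·1893 - 5·(-1977) = 2313
U(9) = -4·2313 - 5·1893 = -18717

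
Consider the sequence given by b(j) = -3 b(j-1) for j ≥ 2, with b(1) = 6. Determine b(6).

b(2) = -3*6 = -18
b(3) = -3*(-18) = 54
b(4) = -3*54 = -162
b(5) = -3*(-162) = 486
b(6) = -3*486 = -1458

-1458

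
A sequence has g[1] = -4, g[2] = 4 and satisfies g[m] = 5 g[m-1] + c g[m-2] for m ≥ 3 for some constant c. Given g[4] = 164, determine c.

g[3] = 20 - 4c
g[4] = 100 - 16c
So 100 - 16c = 164, giving c = -4.

-4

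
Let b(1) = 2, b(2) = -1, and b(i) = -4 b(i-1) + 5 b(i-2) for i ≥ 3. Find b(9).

195314

b(3) = -4·(-1) + 5·2 = 14
b(4) = -4·14 + 5·(-1) = -61
b(5) = -4·(-61) + 5·14 = 314
b(6) = -4·314 + 5·(-61) = -1561
b(7) = -4·(-1561) + 5·314 = 7814
b(8) = -4·7814 + 5·(-1561) = -39061
b(9) = -4·(-39061) + 5·7814 = 195314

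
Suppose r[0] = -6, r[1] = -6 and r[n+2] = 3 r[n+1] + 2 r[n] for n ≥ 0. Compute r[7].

r[2] = 3*(-6) + 2*(-6) = -30
r[3] = 3*(-30) + 2*(-6) = -102
r[4] = 3*(-102) + 2*(-30) = -366
r[5] = 3*(-366) + 2*(-102) = -1302
r[6] = 3*(-1302) + 2*(-366) = -4638
r[7] = 3*(-4638) + 2*(-1302) = -16518

-16518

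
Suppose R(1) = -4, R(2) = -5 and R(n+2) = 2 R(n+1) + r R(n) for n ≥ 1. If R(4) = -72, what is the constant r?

R(3) = -10 - 4r
R(4) = -20 - 13r
So -20 - 13r = -72, giving r = 4.

4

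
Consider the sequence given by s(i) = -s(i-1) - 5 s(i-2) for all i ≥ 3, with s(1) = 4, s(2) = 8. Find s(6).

-92

s(3) = -8 - 5(4) = -28
s(4) = -(-28) - 5(8) = -12
s(5) = -(-12) - 5(-28) = 152
s(6) = -152 - 5(-12) = -92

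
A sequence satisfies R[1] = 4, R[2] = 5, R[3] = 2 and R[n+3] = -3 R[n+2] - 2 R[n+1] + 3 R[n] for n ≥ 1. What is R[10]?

R[4] = -3·2 - 2·5 + 3·4 = -4
R[5] = -3·(-4) - 2·2 + 3·5 = 23
R[6] = -3·23 - 2·(-4) + 3·2 = -55
R[7] = -3·(-55) - 2·23 + 3·(-4) = 107
R[8] = -3·107 - 2·(-55) + 3·23 = -142
R[9] = -3·(-142) - 2·107 + 3·(-55) = 47
R[10] = -3·47 - 2·(-142) + 3·107 = 464

464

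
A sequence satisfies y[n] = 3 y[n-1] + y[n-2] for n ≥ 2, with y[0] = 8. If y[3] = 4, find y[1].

Let y[1] = v.
y[2] = 8 + 3v
y[3] = 24 + 10v
So 24 + 10v = 4, giving v = -2.

-2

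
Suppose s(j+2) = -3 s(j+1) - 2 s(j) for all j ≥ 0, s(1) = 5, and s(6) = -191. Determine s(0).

Let s(0) = v.
s(2) = -15 - 2v
s(3) = 35 + 6v
s(4) = -75 - 14v
s(5) = 155 + 30v
s(6) = -315 - 62v
So -315 - 62v = -191, giving v = -2.

-2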